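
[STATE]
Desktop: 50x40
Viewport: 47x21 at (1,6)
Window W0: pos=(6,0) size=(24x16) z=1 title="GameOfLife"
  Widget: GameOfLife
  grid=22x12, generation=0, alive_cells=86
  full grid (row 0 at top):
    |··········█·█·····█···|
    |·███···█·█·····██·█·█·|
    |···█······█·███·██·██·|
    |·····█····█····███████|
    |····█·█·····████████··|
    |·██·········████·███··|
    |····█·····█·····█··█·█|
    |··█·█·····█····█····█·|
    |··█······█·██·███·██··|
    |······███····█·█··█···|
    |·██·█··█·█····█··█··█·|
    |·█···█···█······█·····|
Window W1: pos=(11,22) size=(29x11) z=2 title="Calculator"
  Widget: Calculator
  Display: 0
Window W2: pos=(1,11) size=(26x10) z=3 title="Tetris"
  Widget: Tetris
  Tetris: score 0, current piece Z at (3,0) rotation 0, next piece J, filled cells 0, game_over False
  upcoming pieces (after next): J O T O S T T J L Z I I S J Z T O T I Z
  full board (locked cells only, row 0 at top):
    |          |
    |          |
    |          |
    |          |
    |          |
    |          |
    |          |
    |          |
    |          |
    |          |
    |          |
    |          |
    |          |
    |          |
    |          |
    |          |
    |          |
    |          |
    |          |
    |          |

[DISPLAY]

     ┃···█······█·███·██·██·┃                  
     ┃·····█····█····███████┃                  
     ┃····█·█·····████████··┃                  
     ┃·██·········████·███··┃                  
     ┃····█·····█·····█··█·█┃                  
┏━━━━━━━━━━━━━━━━━━━━━━━━┓█·┃                  
┃ Tetris                 ┃··┃                  
┠────────────────────────┨··┃                  
┃          │Next:        ┃█·┃                  
┃          │█            ┃━━┛                  
┃          │███          ┃                     
┃          │             ┃                     
┃          │             ┃                     
┃          │             ┃                     
┗━━━━━━━━━━━━━━━━━━━━━━━━┛                     
                                               
          ┏━━━━━━━━━━━━━━━━━━━━━━━━━━━┓        
          ┃ Calculator                ┃        
          ┠───────────────────────────┨        
          ┃                          0┃        
          ┃┌───┬───┬───┬───┐          ┃        


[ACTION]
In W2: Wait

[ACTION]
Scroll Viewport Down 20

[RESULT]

┃          │             ┃                     
┗━━━━━━━━━━━━━━━━━━━━━━━━┛                     
                                               
          ┏━━━━━━━━━━━━━━━━━━━━━━━━━━━┓        
          ┃ Calculator                ┃        
          ┠───────────────────────────┨        
          ┃                          0┃        
          ┃┌───┬───┬───┬───┐          ┃        
          ┃│ 7 │ 8 │ 9 │ ÷ │          ┃        
          ┃├───┼───┼───┼───┤          ┃        
          ┃│ 4 │ 5 │ 6 │ × │          ┃        
          ┃├───┼───┼───┼───┤          ┃        
          ┃│ 1 │ 2 │ 3 │ - │          ┃        
          ┗━━━━━━━━━━━━━━━━━━━━━━━━━━━┛        
                                               
                                               
                                               
                                               
                                               
                                               
                                               


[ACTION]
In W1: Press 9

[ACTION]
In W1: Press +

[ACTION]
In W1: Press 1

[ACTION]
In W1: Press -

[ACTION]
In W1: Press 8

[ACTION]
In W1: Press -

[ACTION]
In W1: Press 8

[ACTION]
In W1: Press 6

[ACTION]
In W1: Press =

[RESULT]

┃          │             ┃                     
┗━━━━━━━━━━━━━━━━━━━━━━━━┛                     
                                               
          ┏━━━━━━━━━━━━━━━━━━━━━━━━━━━┓        
          ┃ Calculator                ┃        
          ┠───────────────────────────┨        
          ┃                        -84┃        
          ┃┌───┬───┬───┬───┐          ┃        
          ┃│ 7 │ 8 │ 9 │ ÷ │          ┃        
          ┃├───┼───┼───┼───┤          ┃        
          ┃│ 4 │ 5 │ 6 │ × │          ┃        
          ┃├───┼───┼───┼───┤          ┃        
          ┃│ 1 │ 2 │ 3 │ - │          ┃        
          ┗━━━━━━━━━━━━━━━━━━━━━━━━━━━┛        
                                               
                                               
                                               
                                               
                                               
                                               
                                               


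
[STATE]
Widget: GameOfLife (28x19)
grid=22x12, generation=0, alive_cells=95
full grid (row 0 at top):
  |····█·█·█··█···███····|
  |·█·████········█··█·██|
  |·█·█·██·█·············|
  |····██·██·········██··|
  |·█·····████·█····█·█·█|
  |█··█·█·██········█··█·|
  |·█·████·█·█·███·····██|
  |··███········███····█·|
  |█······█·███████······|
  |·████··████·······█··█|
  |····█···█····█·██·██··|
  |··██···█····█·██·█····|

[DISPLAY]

Gen: 0                      
····█·█·█··█···███····      
·█·████········█··█·██      
·█·█·██·█·············      
····██·██·········██··      
·█·····████·█····█·█·█      
█··█·█·██········█··█·      
·█·████·█·█·███·····██      
··███········███····█·      
█······█·███████······      
·████··████·······█··█      
····█···█····█·██·██··      
··██···█····█·██·█····      
                            
                            
                            
                            
                            
                            


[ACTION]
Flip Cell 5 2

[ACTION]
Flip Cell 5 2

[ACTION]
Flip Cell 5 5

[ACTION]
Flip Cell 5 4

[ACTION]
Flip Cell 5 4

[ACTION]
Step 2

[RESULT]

Gen: 2                      
···██··········█·█····      
··██···█·······█·██···      
··██·············██·█·      
····██···········█··█·      
·██··············█····      
███··██··█·█··········      
····██··██·█······█··█      
·██··█···█·██······█·█      
················█████·      
·████·······█·█····█··      
·█··█········█········      
·············█·█·███··      
                            
                            
                            
                            
                            
                            


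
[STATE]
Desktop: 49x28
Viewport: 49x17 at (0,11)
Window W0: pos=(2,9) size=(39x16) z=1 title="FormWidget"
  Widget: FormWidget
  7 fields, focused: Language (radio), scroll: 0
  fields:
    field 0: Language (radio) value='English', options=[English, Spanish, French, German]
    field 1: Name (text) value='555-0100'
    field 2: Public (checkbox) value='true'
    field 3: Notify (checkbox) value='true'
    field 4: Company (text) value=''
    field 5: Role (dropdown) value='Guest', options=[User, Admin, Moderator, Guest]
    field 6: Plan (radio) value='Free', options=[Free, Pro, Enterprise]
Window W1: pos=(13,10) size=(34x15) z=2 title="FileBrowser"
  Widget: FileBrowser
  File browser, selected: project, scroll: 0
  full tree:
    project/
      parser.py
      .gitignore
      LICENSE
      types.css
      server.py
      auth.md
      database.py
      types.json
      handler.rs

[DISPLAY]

  ┠──────────┃ FileBrowser                    ┃  
  ┃> Language┠────────────────────────────────┨  
  ┃  Name:   ┃> [-] project/                  ┃  
  ┃  Public: ┃    parser.py                   ┃  
  ┃  Notify: ┃    .gitignore                  ┃  
  ┃  Company:┃    LICENSE                     ┃  
  ┃  Role:   ┃    types.css                   ┃  
  ┃  Plan:   ┃    server.py                   ┃  
  ┃          ┃    auth.md                     ┃  
  ┃          ┃    database.py                 ┃  
  ┃          ┃    types.json                  ┃  
  ┃          ┃    handler.rs                  ┃  
  ┃          ┃                                ┃  
  ┗━━━━━━━━━━┗━━━━━━━━━━━━━━━━━━━━━━━━━━━━━━━━┛  
                                                 
                                                 
                                                 


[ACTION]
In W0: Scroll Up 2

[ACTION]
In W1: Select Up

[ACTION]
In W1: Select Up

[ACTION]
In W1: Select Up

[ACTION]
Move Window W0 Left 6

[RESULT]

┠────────────┃ FileBrowser                    ┃  
┃> Language: ┠────────────────────────────────┨  
┃  Name:     ┃> [-] project/                  ┃  
┃  Public:   ┃    parser.py                   ┃  
┃  Notify:   ┃    .gitignore                  ┃  
┃  Company:  ┃    LICENSE                     ┃  
┃  Role:     ┃    types.css                   ┃  
┃  Plan:     ┃    server.py                   ┃  
┃            ┃    auth.md                     ┃  
┃            ┃    database.py                 ┃  
┃            ┃    types.json                  ┃  
┃            ┃    handler.rs                  ┃  
┃            ┃                                ┃  
┗━━━━━━━━━━━━┗━━━━━━━━━━━━━━━━━━━━━━━━━━━━━━━━┛  
                                                 
                                                 
                                                 


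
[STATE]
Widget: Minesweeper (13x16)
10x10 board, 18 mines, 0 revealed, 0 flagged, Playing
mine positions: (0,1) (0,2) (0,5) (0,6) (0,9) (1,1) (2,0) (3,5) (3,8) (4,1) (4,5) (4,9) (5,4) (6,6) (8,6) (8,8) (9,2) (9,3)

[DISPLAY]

■■■■■■■■■■   
■■■■■■■■■■   
■■■■■■■■■■   
■■■■■■■■■■   
■■■■■■■■■■   
■■■■■■■■■■   
■■■■■■■■■■   
■■■■■■■■■■   
■■■■■■■■■■   
■■■■■■■■■■   
             
             
             
             
             
             


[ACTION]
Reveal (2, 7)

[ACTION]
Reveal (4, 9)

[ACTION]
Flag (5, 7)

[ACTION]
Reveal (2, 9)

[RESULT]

■✹✹■■✹✹■■✹   
■✹■■■■■■■■   
✹■■■■■■1■■   
■■■■■✹■■✹■   
■✹■■■✹■■■✹   
■■■■✹■■■■■   
■■■■■■✹■■■   
■■■■■■■■■■   
■■■■■■✹■✹■   
■■✹✹■■■■■■   
             
             
             
             
             
             


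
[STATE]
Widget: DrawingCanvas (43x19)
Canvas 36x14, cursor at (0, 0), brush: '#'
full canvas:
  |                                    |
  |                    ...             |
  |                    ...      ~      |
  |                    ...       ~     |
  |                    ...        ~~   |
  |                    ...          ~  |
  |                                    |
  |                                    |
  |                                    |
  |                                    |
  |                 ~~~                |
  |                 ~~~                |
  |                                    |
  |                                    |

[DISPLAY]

+                                          
                    ...                    
                    ...      ~             
                    ...       ~            
                    ...        ~~          
                    ...          ~         
                                           
                                           
                                           
                                           
                 ~~~                       
                 ~~~                       
                                           
                                           
                                           
                                           
                                           
                                           
                                           


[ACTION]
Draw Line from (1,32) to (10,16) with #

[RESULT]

+                                          
                    ...         #          
                    ...      ~##           
                    ...     ##~            
                    ...   ##   ~~          
                    ... ##       ~         
                       #                   
                     ##                    
                   ##                      
                 ##                        
                #~~~                       
                 ~~~                       
                                           
                                           
                                           
                                           
                                           
                                           
                                           


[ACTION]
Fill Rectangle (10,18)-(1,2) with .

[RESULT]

+                                          
  ................. ...         #          
  ................. ...      ~##           
  ................. ...     ##~            
  ................. ...   ##   ~~          
  ................. ... ##       ~         
  .................    #                   
  .................  ##                    
  .................##                      
  .................                        
  .................~                       
                 ~~~                       
                                           
                                           
                                           
                                           
                                           
                                           
                                           


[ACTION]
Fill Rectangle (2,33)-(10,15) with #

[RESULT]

+                                          
  ................. ...         #          
  .............###################         
  .............###################         
  .............###################         
  .............###################         
  .............###################         
  .............###################         
  .............###################         
  .............###################         
  .............###################         
                 ~~~                       
                                           
                                           
                                           
                                           
                                           
                                           
                                           


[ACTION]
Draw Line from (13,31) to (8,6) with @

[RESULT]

+                                          
  ................. ...         #          
  .............###################         
  .............###################         
  .............###################         
  .............###################         
  .............###################         
  .............###################         
  ....@@@......###################         
  .......@@@@@.###################         
  ............@@@@@###############         
                 ~~@@@@@                   
                        @@@@@              
                             @@@           
                                           
                                           
                                           
                                           
                                           


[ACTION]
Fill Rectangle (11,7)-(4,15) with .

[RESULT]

+                                          
  ................. ...         #          
  .............###################         
  .............###################         
  ..............##################         
  ..............##################         
  ..............##################         
  ..............##################         
  ....@.........##################         
  ..............##################         
  ..............@@@###############         
       ......... ~~@@@@@                   
                        @@@@@              
                             @@@           
                                           
                                           
                                           
                                           
                                           


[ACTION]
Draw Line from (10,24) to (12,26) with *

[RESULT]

+                                          
  ................. ...         #          
  .............###################         
  .............###################         
  ..............##################         
  ..............##################         
  ..............##################         
  ..............##################         
  ....@.........##################         
  ..............##################         
  ..............@@@#####*#########         
       ......... ~~@@@@@ *                 
                        @@*@@              
                             @@@           
                                           
                                           
                                           
                                           
                                           


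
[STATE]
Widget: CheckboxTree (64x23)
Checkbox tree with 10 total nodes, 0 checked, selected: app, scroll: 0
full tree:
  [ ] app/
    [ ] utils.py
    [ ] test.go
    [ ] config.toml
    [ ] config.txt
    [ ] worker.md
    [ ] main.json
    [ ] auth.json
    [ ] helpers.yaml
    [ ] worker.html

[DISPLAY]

>[ ] app/                                                       
   [ ] utils.py                                                 
   [ ] test.go                                                  
   [ ] config.toml                                              
   [ ] config.txt                                               
   [ ] worker.md                                                
   [ ] main.json                                                
   [ ] auth.json                                                
   [ ] helpers.yaml                                             
   [ ] worker.html                                              
                                                                
                                                                
                                                                
                                                                
                                                                
                                                                
                                                                
                                                                
                                                                
                                                                
                                                                
                                                                
                                                                


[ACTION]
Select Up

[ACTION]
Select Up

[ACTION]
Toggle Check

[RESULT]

>[x] app/                                                       
   [x] utils.py                                                 
   [x] test.go                                                  
   [x] config.toml                                              
   [x] config.txt                                               
   [x] worker.md                                                
   [x] main.json                                                
   [x] auth.json                                                
   [x] helpers.yaml                                             
   [x] worker.html                                              
                                                                
                                                                
                                                                
                                                                
                                                                
                                                                
                                                                
                                                                
                                                                
                                                                
                                                                
                                                                
                                                                


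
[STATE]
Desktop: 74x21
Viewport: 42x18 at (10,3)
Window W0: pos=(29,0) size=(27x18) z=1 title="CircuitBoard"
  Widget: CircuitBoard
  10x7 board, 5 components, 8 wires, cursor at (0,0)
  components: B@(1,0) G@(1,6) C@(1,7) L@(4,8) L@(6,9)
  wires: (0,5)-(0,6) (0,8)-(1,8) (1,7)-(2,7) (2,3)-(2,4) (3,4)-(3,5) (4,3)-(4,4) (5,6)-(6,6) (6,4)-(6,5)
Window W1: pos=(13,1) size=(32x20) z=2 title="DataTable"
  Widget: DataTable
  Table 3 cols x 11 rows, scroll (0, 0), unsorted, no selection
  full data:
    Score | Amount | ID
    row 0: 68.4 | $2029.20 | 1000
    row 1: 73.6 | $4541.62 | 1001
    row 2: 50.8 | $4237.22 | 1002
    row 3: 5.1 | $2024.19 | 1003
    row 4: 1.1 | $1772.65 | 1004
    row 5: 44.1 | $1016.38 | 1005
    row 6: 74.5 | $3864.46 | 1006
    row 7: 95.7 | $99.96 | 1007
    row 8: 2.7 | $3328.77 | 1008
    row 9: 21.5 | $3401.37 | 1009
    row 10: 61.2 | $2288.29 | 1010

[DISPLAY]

   ┠──────────────────────────────┨6 7 8 9
   ┃Score│Amount  │ID             ┃       
   ┃─────┼────────┼────           ┃       
   ┃68.4 │$2029.20│1000           ┃       
   ┃73.6 │$4541.62│1001           ┃       
   ┃50.8 │$4237.22│1002           ┃ · ─ · 
   ┃5.1  │$2024.19│1003           ┃       
   ┃1.1  │$1772.65│1004           ┃     · 
   ┃44.1 │$1016.38│1005           ┃       
   ┃74.5 │$3864.46│1006           ┃ · ─ · 
   ┃95.7 │$99.96  │1007           ┃       
   ┃2.7  │$3328.77│1008           ┃       
   ┃21.5 │$3401.37│1009           ┃       
   ┃61.2 │$2288.29│1010           ┃     · 
   ┃                              ┃━━━━━━━
   ┃                              ┃       
   ┃                              ┃       
   ┗━━━━━━━━━━━━━━━━━━━━━━━━━━━━━━┛       


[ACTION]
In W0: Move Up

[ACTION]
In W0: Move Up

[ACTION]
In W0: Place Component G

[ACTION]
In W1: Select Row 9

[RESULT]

   ┠──────────────────────────────┨6 7 8 9
   ┃Score│Amount  │ID             ┃       
   ┃─────┼────────┼────           ┃       
   ┃68.4 │$2029.20│1000           ┃       
   ┃73.6 │$4541.62│1001           ┃       
   ┃50.8 │$4237.22│1002           ┃ · ─ · 
   ┃5.1  │$2024.19│1003           ┃       
   ┃1.1  │$1772.65│1004           ┃     · 
   ┃44.1 │$1016.38│1005           ┃       
   ┃74.5 │$3864.46│1006           ┃ · ─ · 
   ┃95.7 │$99.96  │1007           ┃       
   ┃2.7  │$3328.77│1008           ┃       
   ┃>1.5 │$3401.37│1009           ┃       
   ┃61.2 │$2288.29│1010           ┃     · 
   ┃                              ┃━━━━━━━
   ┃                              ┃       
   ┃                              ┃       
   ┗━━━━━━━━━━━━━━━━━━━━━━━━━━━━━━┛       


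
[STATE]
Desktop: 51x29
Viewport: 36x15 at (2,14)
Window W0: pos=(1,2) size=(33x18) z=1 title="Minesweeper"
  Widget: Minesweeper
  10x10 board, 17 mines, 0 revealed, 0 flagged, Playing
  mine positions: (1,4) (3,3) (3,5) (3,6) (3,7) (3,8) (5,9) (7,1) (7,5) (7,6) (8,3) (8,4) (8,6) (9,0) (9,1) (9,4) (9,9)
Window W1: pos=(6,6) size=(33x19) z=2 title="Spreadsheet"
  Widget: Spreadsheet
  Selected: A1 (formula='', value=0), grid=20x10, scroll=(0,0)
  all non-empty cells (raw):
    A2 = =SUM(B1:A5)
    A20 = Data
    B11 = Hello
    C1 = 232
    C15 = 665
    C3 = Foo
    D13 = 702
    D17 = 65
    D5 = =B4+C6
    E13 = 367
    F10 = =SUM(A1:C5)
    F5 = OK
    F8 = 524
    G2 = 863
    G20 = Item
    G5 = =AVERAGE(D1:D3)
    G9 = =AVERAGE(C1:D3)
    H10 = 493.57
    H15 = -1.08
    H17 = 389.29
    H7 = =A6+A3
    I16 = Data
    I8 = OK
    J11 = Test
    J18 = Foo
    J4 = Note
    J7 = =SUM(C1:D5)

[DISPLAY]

■■■■┃  3        0       0Foo        
    ┃  4        0       0       0   
    ┃  5        0       0       0   
    ┃  6        0       0       0   
    ┃  7        0       0       0   
━━━━┃  8        0       0       0   
    ┃  9        0       0       0   
    ┃ 10        0       0       0   
    ┃ 11        0Hello          0   
    ┃ 12        0       0       0   
    ┗━━━━━━━━━━━━━━━━━━━━━━━━━━━━━━━
                                    
                                    
                                    
                                    


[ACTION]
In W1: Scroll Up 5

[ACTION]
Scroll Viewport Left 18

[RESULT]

 ┃■■■■┃  3        0       0Foo      
 ┃    ┃  4        0       0       0 
 ┃    ┃  5        0       0       0 
 ┃    ┃  6        0       0       0 
 ┃    ┃  7        0       0       0 
 ┗━━━━┃  8        0       0       0 
      ┃  9        0       0       0 
      ┃ 10        0       0       0 
      ┃ 11        0Hello          0 
      ┃ 12        0       0       0 
      ┗━━━━━━━━━━━━━━━━━━━━━━━━━━━━━
                                    
                                    
                                    
                                    


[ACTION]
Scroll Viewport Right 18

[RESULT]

   0       0Foo        ┃            
   0       0       0   ┃            
   0       0       0   ┃            
   0       0       0   ┃            
   0       0       0   ┃            
   0       0       0   ┃            
   0       0       0   ┃            
   0       0       0   ┃            
   0Hello          0   ┃            
   0       0       0   ┃            
━━━━━━━━━━━━━━━━━━━━━━━┛            
                                    
                                    
                                    
                                    


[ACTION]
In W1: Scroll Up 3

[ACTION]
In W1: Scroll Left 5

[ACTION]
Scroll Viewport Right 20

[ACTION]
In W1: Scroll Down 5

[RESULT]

   0       0       0   ┃            
   0       0       0   ┃            
   0       0       0   ┃            
   0Hello          0   ┃            
   0       0       0   ┃            
   0       0       0   ┃            
   0       0       0   ┃            
   0       0     665   ┃            
   0       0       0   ┃            
   0       0       0   ┃            
━━━━━━━━━━━━━━━━━━━━━━━┛            
                                    
                                    
                                    
                                    


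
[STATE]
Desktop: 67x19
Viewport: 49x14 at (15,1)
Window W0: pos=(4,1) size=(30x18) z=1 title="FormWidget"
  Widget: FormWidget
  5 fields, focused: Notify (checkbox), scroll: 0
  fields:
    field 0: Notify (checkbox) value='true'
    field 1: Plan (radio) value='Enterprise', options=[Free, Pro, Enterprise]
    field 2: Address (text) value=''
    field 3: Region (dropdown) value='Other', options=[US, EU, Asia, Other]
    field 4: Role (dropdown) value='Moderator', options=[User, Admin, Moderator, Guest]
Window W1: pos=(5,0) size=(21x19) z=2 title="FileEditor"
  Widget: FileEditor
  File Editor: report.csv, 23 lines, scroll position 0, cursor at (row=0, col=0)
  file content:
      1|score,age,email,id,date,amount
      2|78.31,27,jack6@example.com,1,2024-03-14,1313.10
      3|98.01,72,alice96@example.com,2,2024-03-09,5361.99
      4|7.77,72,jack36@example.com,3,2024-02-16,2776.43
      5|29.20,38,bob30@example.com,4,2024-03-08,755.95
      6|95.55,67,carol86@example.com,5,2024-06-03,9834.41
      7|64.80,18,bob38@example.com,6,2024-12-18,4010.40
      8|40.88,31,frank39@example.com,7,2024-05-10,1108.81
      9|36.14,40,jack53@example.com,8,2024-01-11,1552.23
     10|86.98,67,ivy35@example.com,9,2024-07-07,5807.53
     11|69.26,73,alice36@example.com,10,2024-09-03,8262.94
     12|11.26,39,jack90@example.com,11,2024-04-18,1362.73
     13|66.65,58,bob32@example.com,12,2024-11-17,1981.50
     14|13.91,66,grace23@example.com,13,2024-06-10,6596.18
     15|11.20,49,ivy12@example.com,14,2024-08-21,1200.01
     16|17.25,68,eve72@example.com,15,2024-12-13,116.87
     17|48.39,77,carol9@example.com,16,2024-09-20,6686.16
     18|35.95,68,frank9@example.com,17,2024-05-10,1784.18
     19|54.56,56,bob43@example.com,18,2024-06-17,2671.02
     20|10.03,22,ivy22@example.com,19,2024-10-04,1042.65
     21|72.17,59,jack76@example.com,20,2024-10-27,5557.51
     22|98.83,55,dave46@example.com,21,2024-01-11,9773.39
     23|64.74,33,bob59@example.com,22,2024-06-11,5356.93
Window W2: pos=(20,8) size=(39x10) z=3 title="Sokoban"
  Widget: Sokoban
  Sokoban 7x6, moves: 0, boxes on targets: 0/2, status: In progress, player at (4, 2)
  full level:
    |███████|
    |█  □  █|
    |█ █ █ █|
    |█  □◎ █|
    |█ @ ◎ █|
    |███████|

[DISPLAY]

or        ┃━━━━━━━┓                              
──────────┨       ┃                              
,email,id▲┃───────┨                              
jack6@exa█┃       ┃                              
alice96@e░┃e  ( ) ┃                              
ack36@exa░┃      ]┃                              
bob30@exa░┃     ▼]┃                              
carol┏━━━━━━━━━━━━━━━━━━━━━━━━━━━━━━━━━━━━━┓     
bob38┃ Sokoban                             ┃     
frank┠─────────────────────────────────────┨     
jack5┃███████                              ┃     
ivy35┃█  □  █                              ┃     
alice┃█ █ █ █                              ┃     
jack9┃█  □◎ █                              ┃     


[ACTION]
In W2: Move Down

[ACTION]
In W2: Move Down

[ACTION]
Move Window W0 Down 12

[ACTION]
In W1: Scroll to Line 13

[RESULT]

or        ┃━━━━━━━┓                              
──────────┨       ┃                              
jack53@ex▲┃───────┨                              
ivy35@exa░┃       ┃                              
alice36@e░┃e  ( ) ┃                              
jack90@ex░┃      ]┃                              
bob32@exa░┃     ▼]┃                              
grace┏━━━━━━━━━━━━━━━━━━━━━━━━━━━━━━━━━━━━━┓     
ivy12┃ Sokoban                             ┃     
eve72┠─────────────────────────────────────┨     
carol┃███████                              ┃     
frank┃█  □  █                              ┃     
bob43┃█ █ █ █                              ┃     
ivy22┃█  □◎ █                              ┃     


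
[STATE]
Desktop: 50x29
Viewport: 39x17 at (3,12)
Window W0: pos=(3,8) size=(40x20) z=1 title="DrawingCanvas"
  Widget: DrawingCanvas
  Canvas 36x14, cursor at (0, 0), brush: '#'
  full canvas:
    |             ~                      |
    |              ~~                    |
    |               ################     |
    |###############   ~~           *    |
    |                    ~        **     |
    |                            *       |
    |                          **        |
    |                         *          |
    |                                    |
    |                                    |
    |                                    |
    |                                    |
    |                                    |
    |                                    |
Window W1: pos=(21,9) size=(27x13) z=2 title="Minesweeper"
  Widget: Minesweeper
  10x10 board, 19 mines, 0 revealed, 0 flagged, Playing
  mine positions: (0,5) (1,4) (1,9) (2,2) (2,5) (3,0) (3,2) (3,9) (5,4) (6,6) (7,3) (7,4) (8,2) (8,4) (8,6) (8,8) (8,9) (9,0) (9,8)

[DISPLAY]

┃              ~~ ┃■■■■■■■■■■          
┃               ##┃■■■■■■■■■■          
┃###############  ┃■■■■■■■■■■          
┃                 ┃■■■■■■■■■■          
┃                 ┃■■■■■■■■■■          
┃                 ┃■■■■■■■■■■          
┃                 ┃■■■■■■■■■■          
┃                 ┃■■■■■■■■■■          
┃                 ┃■■■■■■■■■■          
┃                 ┗━━━━━━━━━━━━━━━━━━━━
┃                                      
┃                                      
┃                                      
┃                                      
┃                                      
┗━━━━━━━━━━━━━━━━━━━━━━━━━━━━━━━━━━━━━━
                                       


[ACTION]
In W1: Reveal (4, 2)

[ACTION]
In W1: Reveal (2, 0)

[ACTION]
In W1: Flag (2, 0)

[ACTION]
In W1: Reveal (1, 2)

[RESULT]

┃              ~~ ┃■■■■■■■■■■          
┃               ##┃■■1■■■■■■■          
┃###############  ┃1■■■■■■■■■          
┃                 ┃■■■■■■■■■■          
┃                 ┃■■1■■■■■■■          
┃                 ┃■■■■■■■■■■          
┃                 ┃■■■■■■■■■■          
┃                 ┃■■■■■■■■■■          
┃                 ┃■■■■■■■■■■          
┃                 ┗━━━━━━━━━━━━━━━━━━━━
┃                                      
┃                                      
┃                                      
┃                                      
┃                                      
┗━━━━━━━━━━━━━━━━━━━━━━━━━━━━━━━━━━━━━━
                                       


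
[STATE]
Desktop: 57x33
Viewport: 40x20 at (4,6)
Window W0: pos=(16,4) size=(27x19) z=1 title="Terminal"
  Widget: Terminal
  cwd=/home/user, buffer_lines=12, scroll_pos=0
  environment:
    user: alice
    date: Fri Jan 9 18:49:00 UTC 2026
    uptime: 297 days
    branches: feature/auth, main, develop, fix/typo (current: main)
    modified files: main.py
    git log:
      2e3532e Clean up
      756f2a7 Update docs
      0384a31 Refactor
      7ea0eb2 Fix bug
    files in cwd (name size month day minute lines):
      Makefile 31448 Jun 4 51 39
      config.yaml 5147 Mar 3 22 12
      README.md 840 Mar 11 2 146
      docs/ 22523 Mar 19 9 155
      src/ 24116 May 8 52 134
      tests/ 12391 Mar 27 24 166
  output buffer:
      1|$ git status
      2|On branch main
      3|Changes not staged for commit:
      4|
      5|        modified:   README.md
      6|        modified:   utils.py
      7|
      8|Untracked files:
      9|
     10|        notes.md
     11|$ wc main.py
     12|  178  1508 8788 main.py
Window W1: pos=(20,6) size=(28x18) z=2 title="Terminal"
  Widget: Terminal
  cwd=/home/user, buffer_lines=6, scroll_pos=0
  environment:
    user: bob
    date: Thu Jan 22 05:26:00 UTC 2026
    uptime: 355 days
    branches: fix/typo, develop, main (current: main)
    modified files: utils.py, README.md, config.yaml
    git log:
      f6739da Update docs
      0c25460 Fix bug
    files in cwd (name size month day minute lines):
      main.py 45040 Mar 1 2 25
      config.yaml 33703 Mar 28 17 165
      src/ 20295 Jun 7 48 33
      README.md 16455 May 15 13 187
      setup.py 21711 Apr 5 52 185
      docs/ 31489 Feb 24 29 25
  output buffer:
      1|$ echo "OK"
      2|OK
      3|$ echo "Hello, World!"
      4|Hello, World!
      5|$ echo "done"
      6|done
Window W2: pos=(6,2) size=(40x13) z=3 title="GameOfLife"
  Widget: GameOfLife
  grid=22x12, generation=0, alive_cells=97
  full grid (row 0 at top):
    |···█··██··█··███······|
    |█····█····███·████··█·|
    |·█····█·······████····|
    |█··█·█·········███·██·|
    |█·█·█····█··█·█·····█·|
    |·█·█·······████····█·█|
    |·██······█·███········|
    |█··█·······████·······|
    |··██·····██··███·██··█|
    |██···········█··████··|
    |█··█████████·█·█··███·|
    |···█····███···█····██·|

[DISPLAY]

  ┃·█····█·······████····               
  ┃█··█·█·········███·██·               
  ┃█·█·█····█··█·█·····█·               
  ┃·█·█·······████····█·█               
  ┃·██······█·███········               
  ┃█··█·······████·······               
  ┃··██·····██··███·██··█               
  ┃██···········█··████··               
  ┗━━━━━━━━━━━━━━━━━━━━━━━━━━━━━━━━━━━━━
            ┃   ┃$ █                    
            ┃   ┃                       
            ┃$ w┃                       
            ┃  1┃                       
            ┃$ █┃                       
            ┃   ┃                       
            ┃   ┃                       
            ┗━━━┃                       
                ┗━━━━━━━━━━━━━━━━━━━━━━━
                                        
                                        


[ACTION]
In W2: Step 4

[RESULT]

  ┃█··█·········█████····               
  ┃█·········█··█···█····               
  ┃█·█·██·····██·········               
  ┃█····██·······███·····               
  ┃██····················               
  ┃█·█·██····█·███·······               
  ┃█·█·██····████·██·····               
  ┃····██·········██·····               
  ┗━━━━━━━━━━━━━━━━━━━━━━━━━━━━━━━━━━━━━
            ┃   ┃$ █                    
            ┃   ┃                       
            ┃$ w┃                       
            ┃  1┃                       
            ┃$ █┃                       
            ┃   ┃                       
            ┃   ┃                       
            ┗━━━┃                       
                ┗━━━━━━━━━━━━━━━━━━━━━━━
                                        
                                        


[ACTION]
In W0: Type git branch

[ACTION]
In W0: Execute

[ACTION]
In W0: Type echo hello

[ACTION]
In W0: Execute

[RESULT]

  ┃█··█·········█████····               
  ┃█·········█··█···█····               
  ┃█·█·██·····██·········               
  ┃█····██·······███·····               
  ┃██····················               
  ┃█·█·██····█·███·······               
  ┃█·█·██····████·██·····               
  ┃····██·········██·····               
  ┗━━━━━━━━━━━━━━━━━━━━━━━━━━━━━━━━━━━━━
            ┃  f┃$ █                    
            ┃* m┃                       
            ┃  d┃                       
            ┃  f┃                       
            ┃$ e┃                       
            ┃hel┃                       
            ┃$ █┃                       
            ┗━━━┃                       
                ┗━━━━━━━━━━━━━━━━━━━━━━━
                                        
                                        
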